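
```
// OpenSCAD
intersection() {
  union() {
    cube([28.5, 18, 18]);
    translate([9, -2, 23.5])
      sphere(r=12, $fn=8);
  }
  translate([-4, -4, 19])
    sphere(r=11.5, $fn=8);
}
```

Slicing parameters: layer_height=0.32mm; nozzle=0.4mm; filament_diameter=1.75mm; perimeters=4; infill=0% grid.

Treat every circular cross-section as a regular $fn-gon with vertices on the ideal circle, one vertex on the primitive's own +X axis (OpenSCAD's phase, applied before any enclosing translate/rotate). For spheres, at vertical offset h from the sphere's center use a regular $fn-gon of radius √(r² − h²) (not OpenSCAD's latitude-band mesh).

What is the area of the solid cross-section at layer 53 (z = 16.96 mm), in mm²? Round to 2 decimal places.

80.99 mm²

At z = 16.96 mm: the 28.5×18 cube contributes its full rectangle (area 513.00 mm²); the sphere at (9, -2): section is a regular 8-gon, circumradius = √(r²−h²) = √(12²−6.54²) = 10.061 (area = (8/2)·10.061²·sin(360°/8) = 286.32 mm²); Merging all regions: the regions partially overlap — summed areas 799.32 mm² minus the doubly-counted overlap 104.51 mm² gives 694.81 mm² — area = 694.81 mm²; the sphere at (-4, -4): section is a regular 8-gon, circumradius = √(r²−h²) = √(11.5²−2.04²) = 11.318 (area = (8/2)·11.318²·sin(360°/8) = 362.29 mm²); After intersecting: the r=11.5 sphere at (-4, -4) partially overlaps that combined region; clipping to the common part keeps 80.99 mm² — area = 80.99 mm². Overall, the cross-section is a single solid region. Net area = 80.99 mm².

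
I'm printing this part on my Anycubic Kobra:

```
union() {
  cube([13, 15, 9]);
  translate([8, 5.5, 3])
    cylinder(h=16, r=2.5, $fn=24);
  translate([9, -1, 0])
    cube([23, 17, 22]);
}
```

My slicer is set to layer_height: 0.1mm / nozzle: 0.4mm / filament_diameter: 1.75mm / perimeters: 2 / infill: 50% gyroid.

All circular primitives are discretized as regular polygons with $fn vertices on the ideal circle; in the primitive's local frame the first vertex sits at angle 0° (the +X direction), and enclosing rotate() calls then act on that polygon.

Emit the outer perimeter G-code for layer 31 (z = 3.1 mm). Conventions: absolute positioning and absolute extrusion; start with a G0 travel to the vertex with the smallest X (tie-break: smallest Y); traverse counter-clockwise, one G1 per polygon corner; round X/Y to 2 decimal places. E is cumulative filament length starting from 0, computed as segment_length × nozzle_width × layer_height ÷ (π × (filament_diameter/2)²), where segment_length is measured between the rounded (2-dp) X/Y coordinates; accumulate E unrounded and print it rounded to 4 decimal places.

G0 X0.00 Y0.00 Z3.10
G1 X9.00 Y0.00 E0.1497
G1 X9.00 Y-1.00 E0.1663
G1 X32.00 Y-1.00 E0.5488
G1 X32.00 Y16.00 E0.8315
G1 X9.00 Y16.00 E1.2140
G1 X9.00 Y15.00 E1.2306
G1 X0.00 Y15.00 E1.3803
G1 X0.00 Y0.00 E1.6297

At z = 3.1 mm: the 13×15 cube contributes its full rectangle; the r=2.5 cylinder at (8, 5.5) gives a regular 24-gon of circumradius 2.5 (constant along its height); the cube at (9, -1) is present — its section is the full 23×17 rectangle; Taking the union: the regions partially overlap (shared area 79.41 mm²), so overlapping operands fuse into one piece — 1 connected region. The outline is a single polygon with 8 vertices. Extrusion per mm of travel: 0.4 × 0.1 / (π × 0.875²) = 0.016630. Accumulating E over each segment gives final E = 1.6297.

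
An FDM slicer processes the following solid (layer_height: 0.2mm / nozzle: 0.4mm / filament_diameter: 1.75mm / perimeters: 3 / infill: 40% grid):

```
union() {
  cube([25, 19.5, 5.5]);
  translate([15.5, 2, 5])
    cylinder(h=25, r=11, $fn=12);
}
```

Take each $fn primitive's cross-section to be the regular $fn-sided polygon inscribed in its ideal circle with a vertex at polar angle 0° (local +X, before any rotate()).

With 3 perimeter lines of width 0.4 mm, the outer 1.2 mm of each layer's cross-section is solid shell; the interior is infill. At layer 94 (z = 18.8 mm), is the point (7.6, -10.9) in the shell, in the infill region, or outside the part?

outside

At z = 18.8 mm: the cube does not reach this height (z outside [0, 5.5]); the r=11 cylinder at (15.5, 2) contributes a regular 12-gon of circumradius 11; Taking the union: only the r=11 cylinder at (15.5, 2) is present, so the union is just that shape — 1 connected region. Overall, the cross-section is a single solid region. The nearest boundary edge runs (5.97, -3.50)→(10.00, -7.53); distance from the point to it = 4.14 mm. The point is not inside any of the regions above, so it lies outside the cross-section (4.14 mm from the nearest boundary).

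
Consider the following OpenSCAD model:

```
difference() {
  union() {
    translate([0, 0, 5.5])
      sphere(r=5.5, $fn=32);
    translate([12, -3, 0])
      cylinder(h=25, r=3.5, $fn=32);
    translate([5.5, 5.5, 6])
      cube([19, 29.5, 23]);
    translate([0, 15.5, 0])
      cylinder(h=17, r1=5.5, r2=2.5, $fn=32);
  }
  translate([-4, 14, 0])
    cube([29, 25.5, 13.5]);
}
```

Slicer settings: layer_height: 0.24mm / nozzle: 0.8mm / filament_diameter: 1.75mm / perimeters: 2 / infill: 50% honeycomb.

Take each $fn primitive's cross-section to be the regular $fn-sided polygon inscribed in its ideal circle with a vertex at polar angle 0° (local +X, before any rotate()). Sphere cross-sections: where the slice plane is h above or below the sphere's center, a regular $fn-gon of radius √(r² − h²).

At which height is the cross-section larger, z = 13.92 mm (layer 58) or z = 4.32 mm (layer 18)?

layer 58 (z = 13.92 mm)

Layer 58 (z = 13.92): the sphere is not intersected at this z (|z−center|=8.420 > r=5.5); the r=3.5 cylinder at (12, -3) gives a regular 32-gon of circumradius 3.5 (constant along its height) (area = (32/2)·3.500²·sin(360°/32) = 38.24 mm²); the cube at (5.5, 5.5) is present — its section is the full 19×29.5 rectangle (area 560.50 mm²); the cone at (0, 15.5) contributes a regular 32-gon of circumradius 3.044 (interpolated between r1=5.5 and r2=2.5 at t=0.819) (area = (32/2)·3.044²·sin(360°/32) = 28.91 mm²); Taking the union: the 3 present regions are separate (no shared area or edge), so areas and boundary lengths simply add and each stays a separate island — area = 627.65 mm²; the cube at (-4, 14) is absent (z outside [0, 13.5]); Subtracting the remaining from the first: none of the subtracted shapes is present at this height, so that combined region is unchanged — area = 627.65 mm². So its area = 627.65 mm². Layer 18 (z = 4.32): the r=5.5 sphere slices to a regular 32-gon of circumradius 5.372 (√(r²−h²) with h=1.18 from center) (area = (32/2)·5.372²·sin(360°/32) = 90.08 mm²); the cylinder at (12, -3): section is a regular 32-gon, circumradius r=3.5 (area = (32/2)·3.500²·sin(360°/32) = 38.24 mm²); the cube at (5.5, 5.5) is absent (z outside [6, 29]); the cone at (0, 15.5) (r1=5.5→r2=2.5) has section circumradius 4.738 here — a regular 32-gon (area = (32/2)·4.738²·sin(360°/32) = 70.06 mm²); Merging all regions: the 3 present regions are separate (no shared area or edge), so areas and boundary lengths simply add and each stays a separate island — area = 198.38 mm²; the cube at (-4, 14) is present — its section is the full 29×25.5 rectangle (area 739.50 mm²); Taking the first minus the rest: starting from the result so far (198.38 mm²), the 29×25.5 cube at (-4, 14) partially overlaps it — only the 46.77 mm² overlap (of its 739.50 mm²) is removed, clipping the outline — area = 151.61 mm². So its area = 151.61 mm². Layer 58 is larger (627.65 vs 151.61 mm²).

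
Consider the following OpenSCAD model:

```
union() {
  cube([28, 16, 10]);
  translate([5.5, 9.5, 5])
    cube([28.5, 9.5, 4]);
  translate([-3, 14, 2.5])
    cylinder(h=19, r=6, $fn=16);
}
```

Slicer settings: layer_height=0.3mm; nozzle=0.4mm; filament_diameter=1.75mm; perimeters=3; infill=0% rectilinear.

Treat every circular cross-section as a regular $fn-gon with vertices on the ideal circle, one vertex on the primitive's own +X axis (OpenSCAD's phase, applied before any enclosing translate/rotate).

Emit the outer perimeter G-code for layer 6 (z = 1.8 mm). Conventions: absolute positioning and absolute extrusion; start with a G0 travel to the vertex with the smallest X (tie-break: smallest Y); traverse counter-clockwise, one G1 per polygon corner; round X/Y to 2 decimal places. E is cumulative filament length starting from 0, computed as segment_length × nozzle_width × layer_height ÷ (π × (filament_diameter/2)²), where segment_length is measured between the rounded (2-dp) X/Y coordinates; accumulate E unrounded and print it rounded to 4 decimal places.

G0 X0.00 Y0.00 Z1.80
G1 X28.00 Y0.00 E1.3969
G1 X28.00 Y16.00 E2.1952
G1 X0.00 Y16.00 E3.5921
G1 X0.00 Y0.00 E4.3903

At z = 1.8 mm: the 28×16 cube contributes its full rectangle; the cube at (5.5, 9.5) is not intersected at this z (z outside [5, 9]); the cylinder at (-3, 14) is not intersected at this z (z outside [2.5, 21.5]); Combining (union): only the 28×16 cube is present, so the union is just that shape — 1 connected region. The outline is a single polygon with 4 vertices. Extrusion per mm of travel: 0.4 × 0.3 / (π × 0.875²) = 0.049890. Accumulating E over each segment gives final E = 4.3903.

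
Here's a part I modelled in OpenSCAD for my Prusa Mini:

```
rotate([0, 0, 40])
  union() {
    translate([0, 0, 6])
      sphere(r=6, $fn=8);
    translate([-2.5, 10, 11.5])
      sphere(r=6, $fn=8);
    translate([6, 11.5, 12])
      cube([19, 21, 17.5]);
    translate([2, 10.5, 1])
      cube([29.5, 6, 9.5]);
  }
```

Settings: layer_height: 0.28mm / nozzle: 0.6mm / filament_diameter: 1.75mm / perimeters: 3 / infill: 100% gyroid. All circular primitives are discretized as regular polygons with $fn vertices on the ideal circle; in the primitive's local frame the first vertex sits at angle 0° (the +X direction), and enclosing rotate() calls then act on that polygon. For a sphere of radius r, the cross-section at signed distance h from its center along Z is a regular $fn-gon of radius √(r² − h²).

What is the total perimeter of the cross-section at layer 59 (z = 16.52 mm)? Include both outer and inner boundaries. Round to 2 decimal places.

At z = 16.52 mm: the sphere is not intersected at this z (|z−center|=10.520 > r=6); the r=6 sphere at (-2.5, 10) slices to a regular 8-gon of circumradius 3.286 (√(r²−h²) with h=5.02 from center) (perimeter = 2·8·3.286·sin(180°/8) = 20.12 mm); the cube at (6, 11.5) is present — its section is the full 19×21 rectangle (perimeter 80.00 mm); the cube at (2, 10.5) does not reach this height (z outside [1, 10.5]); Combining (union): the 2 present regions are separate (no shared area or edge), so areas and boundary lengths simply add and each stays a separate island — boundary = 100.12 mm; (whole slice rotated 40° about Z — lengths, areas and connectivity unchanged). Overall, the cross-section has 2 separate islands. Total boundary length (outer) = 100.12 mm.

100.12 mm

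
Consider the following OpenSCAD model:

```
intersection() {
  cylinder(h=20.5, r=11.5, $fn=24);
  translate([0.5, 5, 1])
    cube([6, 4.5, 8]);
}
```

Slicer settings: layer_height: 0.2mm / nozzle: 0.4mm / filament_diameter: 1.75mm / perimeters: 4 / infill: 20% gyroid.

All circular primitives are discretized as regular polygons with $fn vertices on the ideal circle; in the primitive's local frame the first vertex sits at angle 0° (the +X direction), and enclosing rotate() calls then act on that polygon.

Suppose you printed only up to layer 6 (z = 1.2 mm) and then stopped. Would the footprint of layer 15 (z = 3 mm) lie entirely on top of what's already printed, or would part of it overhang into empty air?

entirely on top

Compare the two slices. At z = 1.2: the r=11.5 cylinder gives a regular 24-gon of circumradius 11.5 (constant along its height) (area = (24/2)·11.500²·sin(360°/24) = 410.75 mm²); the cube at (0.5, 5) (footprint 6×4.5) is included at this height (area 27.00 mm²); Taking the intersection: the 6×4.5 cube at (0.5, 5) partially overlaps the r=11.5 cylinder; clipping to the common part keeps 26.99 mm² — area = 26.99 mm². At z = 3: the r=11.5 cylinder contributes a regular 24-gon of circumradius 11.5 (area = (24/2)·11.500²·sin(360°/24) = 410.75 mm²); the cube at (0.5, 5) is present — its section is the full 6×4.5 rectangle (area 27.00 mm²); Keeping only the common overlap: the 6×4.5 cube at (0.5, 5) partially overlaps the r=11.5 cylinder; clipping to the common part keeps 26.99 mm² — area = 26.99 mm². Checking containment: the cross-section at z = 3 is a subset of the cross-section at z = 1.2.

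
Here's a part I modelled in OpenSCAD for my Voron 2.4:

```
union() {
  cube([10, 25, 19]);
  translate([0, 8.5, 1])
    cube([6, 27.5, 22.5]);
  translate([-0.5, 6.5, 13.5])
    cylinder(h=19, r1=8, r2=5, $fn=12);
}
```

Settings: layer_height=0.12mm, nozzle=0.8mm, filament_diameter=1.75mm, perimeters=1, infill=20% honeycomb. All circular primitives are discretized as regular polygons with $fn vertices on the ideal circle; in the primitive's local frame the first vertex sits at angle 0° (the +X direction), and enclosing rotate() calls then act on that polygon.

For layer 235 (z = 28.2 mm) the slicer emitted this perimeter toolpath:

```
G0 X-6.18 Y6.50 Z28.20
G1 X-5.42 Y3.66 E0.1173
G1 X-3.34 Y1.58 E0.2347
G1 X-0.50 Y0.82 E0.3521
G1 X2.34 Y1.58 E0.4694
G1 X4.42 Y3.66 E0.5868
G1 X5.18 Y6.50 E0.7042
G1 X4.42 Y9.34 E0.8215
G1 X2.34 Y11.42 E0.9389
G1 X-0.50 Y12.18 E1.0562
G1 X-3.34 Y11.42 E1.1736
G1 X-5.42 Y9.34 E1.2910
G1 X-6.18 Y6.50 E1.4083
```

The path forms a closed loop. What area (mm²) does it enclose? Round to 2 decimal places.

96.81 mm²

Apply the shoelace formula to the sequence of (X, Y) vertices; enclosed area = 96.81 mm².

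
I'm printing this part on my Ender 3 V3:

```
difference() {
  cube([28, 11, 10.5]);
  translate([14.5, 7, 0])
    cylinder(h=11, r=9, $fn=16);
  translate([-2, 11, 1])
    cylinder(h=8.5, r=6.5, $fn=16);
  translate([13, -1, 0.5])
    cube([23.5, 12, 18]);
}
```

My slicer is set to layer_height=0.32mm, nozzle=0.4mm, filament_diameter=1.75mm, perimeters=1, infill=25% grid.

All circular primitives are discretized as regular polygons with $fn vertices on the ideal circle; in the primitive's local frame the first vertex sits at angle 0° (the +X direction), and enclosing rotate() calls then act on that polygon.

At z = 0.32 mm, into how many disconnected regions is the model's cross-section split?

2

At z = 0.32 mm: the 28×11 cube contributes its full rectangle; the cylinder at (14.5, 7): section is a regular 16-gon, circumradius r=9; the cylinder at (-2, 11) is not intersected at this z (z outside [1, 9.5]); the cube at (13, -1) is not intersected at this z (z outside [0.5, 18.5]); Subtracting the remaining from the first: starting from the 28×11 cube, the r=9 cylinder at (14.5, 7) partially overlaps it — only the 178.66 mm² overlap (of its 247.98 mm²) is removed, clipping the outline — 2 connected regions. The result has 2 disconnected regions.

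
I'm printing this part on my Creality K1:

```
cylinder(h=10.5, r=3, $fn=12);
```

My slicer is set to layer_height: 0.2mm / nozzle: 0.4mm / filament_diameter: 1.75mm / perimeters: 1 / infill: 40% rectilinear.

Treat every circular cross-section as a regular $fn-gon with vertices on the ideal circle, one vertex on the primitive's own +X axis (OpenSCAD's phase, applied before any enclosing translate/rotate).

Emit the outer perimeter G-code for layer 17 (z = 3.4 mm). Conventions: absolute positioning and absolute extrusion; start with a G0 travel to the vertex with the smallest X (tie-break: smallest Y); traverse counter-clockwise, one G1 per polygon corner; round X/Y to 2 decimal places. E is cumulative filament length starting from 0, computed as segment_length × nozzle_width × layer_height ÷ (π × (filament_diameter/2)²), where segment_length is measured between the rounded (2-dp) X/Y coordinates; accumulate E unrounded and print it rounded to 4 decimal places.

G0 X-3.00 Y0.00 Z3.40
G1 X-2.60 Y-1.50 E0.0516
G1 X-1.50 Y-2.60 E0.1034
G1 X0.00 Y-3.00 E0.1550
G1 X1.50 Y-2.60 E0.2066
G1 X2.60 Y-1.50 E0.2584
G1 X3.00 Y0.00 E0.3100
G1 X2.60 Y1.50 E0.3616
G1 X1.50 Y2.60 E0.4134
G1 X0.00 Y3.00 E0.4650
G1 X-1.50 Y2.60 E0.5167
G1 X-2.60 Y1.50 E0.5684
G1 X-3.00 Y0.00 E0.6200

At z = 3.4 mm: the cylinder: section is a regular 12-gon, circumradius r=3. The outline is a single polygon with 12 vertices. Extrusion per mm of travel: 0.4 × 0.2 / (π × 0.875²) = 0.033260. Accumulating E over each segment gives final E = 0.6200.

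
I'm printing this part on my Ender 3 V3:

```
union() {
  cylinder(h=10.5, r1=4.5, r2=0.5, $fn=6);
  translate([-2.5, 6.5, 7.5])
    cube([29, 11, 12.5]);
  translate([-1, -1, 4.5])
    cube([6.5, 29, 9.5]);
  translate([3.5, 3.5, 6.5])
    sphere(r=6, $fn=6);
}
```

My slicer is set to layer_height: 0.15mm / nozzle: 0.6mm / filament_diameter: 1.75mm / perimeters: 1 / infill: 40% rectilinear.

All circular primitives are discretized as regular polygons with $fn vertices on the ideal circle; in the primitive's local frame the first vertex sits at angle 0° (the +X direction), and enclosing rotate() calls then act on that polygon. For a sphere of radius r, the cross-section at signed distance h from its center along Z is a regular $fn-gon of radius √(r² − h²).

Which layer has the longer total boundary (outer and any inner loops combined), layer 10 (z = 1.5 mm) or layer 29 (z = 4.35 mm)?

Layer 10 (z = 1.5): the cone contributes a regular 6-gon of circumradius 3.929 (interpolated between r1=4.5 and r2=0.5 at t=0.143) (perimeter = 2·6·3.929·sin(180°/6) = 23.57 mm); the cube at (-2.5, 6.5) is absent (z outside [7.5, 20]); the cube at (-1, -1) is absent (z outside [4.5, 14]); the r=6 sphere at (3.5, 3.5) contributes a regular 6-gon of circumradius √(6²−5²) = 3.317 (perimeter = 2·6·3.317·sin(180°/6) = 19.90 mm); Taking the union: the regions partially overlap (shared area 4.78 mm²), so the edge portions inside another operand are dropped and the merged outline is re-measured after clipping — boundary = 33.61 mm. So its perimeter = 33.61 mm. Layer 29 (z = 4.35): the cone contributes a regular 6-gon of circumradius 2.843 (interpolated between r1=4.5 and r2=0.5 at t=0.414) (perimeter = 2·6·2.843·sin(180°/6) = 17.06 mm); the cube at (-2.5, 6.5) is not intersected at this z (z outside [7.5, 20]); the cube at (-1, -1) does not reach this height (z outside [4.5, 14]); the r=6 sphere at (3.5, 3.5) contributes a regular 6-gon of circumradius √(6²−2.15²) = 5.602 (perimeter = 2·6·5.602·sin(180°/6) = 33.61 mm); Taking the union: the regions partially overlap (shared area 10.09 mm²), so the edge portions inside another operand are dropped and the merged outline is re-measured after clipping — boundary = 37.65 mm. So its perimeter = 37.65 mm. Layer 29 is larger (37.65 vs 33.61 mm).

layer 29 (z = 4.35 mm)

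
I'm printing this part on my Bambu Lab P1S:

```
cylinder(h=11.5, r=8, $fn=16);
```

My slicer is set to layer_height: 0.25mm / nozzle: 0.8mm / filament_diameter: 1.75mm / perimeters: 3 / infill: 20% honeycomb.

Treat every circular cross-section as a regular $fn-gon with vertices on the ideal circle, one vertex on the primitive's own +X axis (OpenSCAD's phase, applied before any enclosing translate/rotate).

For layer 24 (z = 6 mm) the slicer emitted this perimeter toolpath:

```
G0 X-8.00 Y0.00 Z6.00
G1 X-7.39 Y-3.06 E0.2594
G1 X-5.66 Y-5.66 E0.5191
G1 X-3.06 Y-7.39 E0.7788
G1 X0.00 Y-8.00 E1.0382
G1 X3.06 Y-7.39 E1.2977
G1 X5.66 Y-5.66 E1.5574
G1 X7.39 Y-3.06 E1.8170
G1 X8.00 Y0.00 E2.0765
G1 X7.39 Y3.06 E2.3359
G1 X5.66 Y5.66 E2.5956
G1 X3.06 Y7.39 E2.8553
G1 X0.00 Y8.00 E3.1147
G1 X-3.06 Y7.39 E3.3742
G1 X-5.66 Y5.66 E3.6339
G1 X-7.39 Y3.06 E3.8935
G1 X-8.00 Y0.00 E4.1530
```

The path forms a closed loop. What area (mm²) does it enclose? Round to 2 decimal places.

Apply the shoelace formula to the sequence of (X, Y) vertices; enclosed area = 195.95 mm².

195.95 mm²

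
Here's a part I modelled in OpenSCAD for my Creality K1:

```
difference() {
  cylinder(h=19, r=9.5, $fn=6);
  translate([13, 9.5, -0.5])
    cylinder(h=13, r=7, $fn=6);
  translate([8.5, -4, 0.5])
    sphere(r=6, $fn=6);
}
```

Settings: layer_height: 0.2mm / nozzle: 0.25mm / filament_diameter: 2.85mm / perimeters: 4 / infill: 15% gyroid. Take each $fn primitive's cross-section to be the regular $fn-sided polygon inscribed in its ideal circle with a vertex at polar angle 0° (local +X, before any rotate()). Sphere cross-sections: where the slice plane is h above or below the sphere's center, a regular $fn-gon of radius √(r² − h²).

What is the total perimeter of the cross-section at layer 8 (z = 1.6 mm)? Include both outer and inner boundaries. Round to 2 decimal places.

At z = 1.6 mm: the cylinder: section is a regular 6-gon, circumradius r=9.5 (perimeter = 2·6·9.500·sin(180°/6) = 57.00 mm); the r=7 cylinder at (13, 9.5) contributes a regular 6-gon of circumradius 7 (perimeter = 2·6·7.000·sin(180°/6) = 42.00 mm); the r=6 sphere at (8.5, -4) contributes a regular 6-gon of circumradius √(6²−1.1²) = 5.898 (perimeter = 2·6·5.898·sin(180°/6) = 35.39 mm); Taking the first minus the rest: starting from the r=9.5 cylinder, the r=7 cylinder at (13, 9.5) misses the remaining region (no effect); the r=6 sphere at (8.5, -4) partially overlaps it — only the 31.85 mm² overlap (of its 90.39 mm²) is removed, clipping the outline — boundary = 60.31 mm. Overall, the cross-section is a single solid region. Total boundary length (outer) = 60.31 mm.

60.31 mm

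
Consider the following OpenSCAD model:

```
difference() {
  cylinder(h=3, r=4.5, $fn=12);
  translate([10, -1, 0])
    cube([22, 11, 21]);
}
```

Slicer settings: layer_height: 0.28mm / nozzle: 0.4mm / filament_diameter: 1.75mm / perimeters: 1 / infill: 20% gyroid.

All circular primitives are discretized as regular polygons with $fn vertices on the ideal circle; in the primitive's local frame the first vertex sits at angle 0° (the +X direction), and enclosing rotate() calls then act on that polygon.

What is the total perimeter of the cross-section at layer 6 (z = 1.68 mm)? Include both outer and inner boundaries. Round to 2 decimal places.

At z = 1.68 mm: the r=4.5 cylinder contributes a regular 12-gon of circumradius 4.5 (perimeter = 2·12·4.500·sin(180°/12) = 27.95 mm); the 22×11 cube at (10, -1) contributes its full rectangle (perimeter 66.00 mm); After the difference (first − rest): starting from the r=4.5 cylinder, the 22×11 cube at (10, -1) misses the remaining region (no effect) — boundary = 27.95 mm. Overall, the cross-section is a single solid region. Total boundary length (outer) = 27.95 mm.

27.95 mm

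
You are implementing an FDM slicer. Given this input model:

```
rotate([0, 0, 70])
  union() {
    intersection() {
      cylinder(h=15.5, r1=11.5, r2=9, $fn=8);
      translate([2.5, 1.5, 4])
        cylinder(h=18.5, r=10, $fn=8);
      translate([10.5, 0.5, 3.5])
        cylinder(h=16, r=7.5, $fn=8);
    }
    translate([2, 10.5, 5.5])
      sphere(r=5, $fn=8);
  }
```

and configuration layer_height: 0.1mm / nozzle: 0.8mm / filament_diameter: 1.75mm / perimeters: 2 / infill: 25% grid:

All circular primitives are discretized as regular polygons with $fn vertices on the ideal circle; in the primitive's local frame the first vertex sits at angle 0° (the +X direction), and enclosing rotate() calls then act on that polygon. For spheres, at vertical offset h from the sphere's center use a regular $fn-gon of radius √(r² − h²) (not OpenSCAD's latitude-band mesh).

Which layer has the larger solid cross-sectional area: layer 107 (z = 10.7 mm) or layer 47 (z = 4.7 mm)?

Layer 107 (z = 10.7): the cone: at t=0.690 of its height the radius interpolates to r₁+(r₂−r₁)t = 9.774, giving a regular 8-gon of that circumradius (area = (8/2)·9.774²·sin(360°/8) = 270.21 mm²); the cylinder at (2.5, 1.5): section is a regular 8-gon, circumradius r=10 (area = (8/2)·10.000²·sin(360°/8) = 282.84 mm²); the cylinder at (10.5, 0.5): section is a regular 8-gon, circumradius r=7.5 (area = (8/2)·7.500²·sin(360°/8) = 159.10 mm²); Taking the intersection: the r=10 cylinder at (2.5, 1.5) partially overlaps the cone; clipping to the common part keeps 221.59 mm²; the r=7.5 cylinder at (10.5, 0.5) partially overlaps the running intersection; clipping to the common part keeps 50.47 mm² — area = 50.47 mm²; the sphere at (2, 10.5) does not reach this height (|z−center|=5.200 > r=5); Combining (union): only that combined region is present, so the union is just that shape — area = 50.47 mm²; (whole slice rotated 70° about Z — lengths, areas and connectivity unchanged). So its area = 50.47 mm². Layer 47 (z = 4.7): the cone (r1=11.5→r2=9) has section circumradius 10.742 here — a regular 8-gon (area = (8/2)·10.742²·sin(360°/8) = 326.37 mm²); the cylinder at (2.5, 1.5): section is a regular 8-gon, circumradius r=10 (area = (8/2)·10.000²·sin(360°/8) = 282.84 mm²); the cylinder at (10.5, 0.5): section is a regular 8-gon, circumradius r=7.5 (area = (8/2)·7.500²·sin(360°/8) = 159.10 mm²); Keeping only the common overlap: the r=10 cylinder at (2.5, 1.5) partially overlaps the cone; clipping to the common part keeps 245.03 mm²; the r=7.5 cylinder at (10.5, 0.5) partially overlaps the running intersection; clipping to the common part keeps 62.69 mm² — area = 62.69 mm²; the r=5 sphere at (2, 10.5) contributes a regular 8-gon of circumradius √(5²−0.8²) = 4.936 (area = (8/2)·4.936²·sin(360°/8) = 68.90 mm²); Merging all regions: the 2 present regions are separate (no shared area or edge), so areas and boundary lengths simply add and each stays a separate island — area = 131.59 mm²; (whole slice rotated 70° about Z — lengths, areas and connectivity unchanged). So its area = 131.59 mm². Layer 47 is larger (131.59 vs 50.47 mm²).

layer 47 (z = 4.7 mm)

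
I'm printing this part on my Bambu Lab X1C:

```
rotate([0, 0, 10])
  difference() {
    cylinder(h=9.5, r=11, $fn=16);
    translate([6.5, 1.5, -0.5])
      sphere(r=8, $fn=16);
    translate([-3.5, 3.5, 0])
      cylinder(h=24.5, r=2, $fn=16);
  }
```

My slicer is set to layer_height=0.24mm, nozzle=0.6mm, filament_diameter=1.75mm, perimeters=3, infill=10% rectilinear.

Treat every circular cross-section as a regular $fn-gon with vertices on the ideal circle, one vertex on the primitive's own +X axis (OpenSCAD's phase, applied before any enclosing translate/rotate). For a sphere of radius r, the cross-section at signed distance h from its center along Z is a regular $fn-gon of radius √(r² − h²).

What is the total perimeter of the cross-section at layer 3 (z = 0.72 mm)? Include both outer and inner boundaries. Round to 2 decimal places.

89.98 mm

At z = 0.72 mm: the r=11 cylinder contributes a regular 16-gon of circumradius 11 (perimeter = 2·16·11.000·sin(180°/16) = 68.67 mm); the r=8 sphere at (6.5, 1.5) contributes a regular 16-gon of circumradius √(8²−1.22²) = 7.906 (perimeter = 2·16·7.906·sin(180°/16) = 49.36 mm); the r=2 cylinder at (-3.5, 3.5) contributes a regular 16-gon of circumradius 2 (perimeter = 2·16·2.000·sin(180°/16) = 12.49 mm); After the difference (first − rest): starting from the r=11 cylinder, the r=8 sphere at (6.5, 1.5) partially overlaps it — only the 144.95 mm² overlap (of its 191.38 mm²) is removed, clipping the outline; the r=2 cylinder at (-3.5, 3.5) lies wholly inside it (removes its full 12.25 mm² and its 12.49 mm outline becomes a hole wall) — boundary (outer + 1 inner loop) = 89.98 mm; (whole slice rotated 10° about Z — lengths, areas and connectivity unchanged). Overall, the cross-section is one region with 1 hole. Total boundary length (outer + inner) = 89.98 mm.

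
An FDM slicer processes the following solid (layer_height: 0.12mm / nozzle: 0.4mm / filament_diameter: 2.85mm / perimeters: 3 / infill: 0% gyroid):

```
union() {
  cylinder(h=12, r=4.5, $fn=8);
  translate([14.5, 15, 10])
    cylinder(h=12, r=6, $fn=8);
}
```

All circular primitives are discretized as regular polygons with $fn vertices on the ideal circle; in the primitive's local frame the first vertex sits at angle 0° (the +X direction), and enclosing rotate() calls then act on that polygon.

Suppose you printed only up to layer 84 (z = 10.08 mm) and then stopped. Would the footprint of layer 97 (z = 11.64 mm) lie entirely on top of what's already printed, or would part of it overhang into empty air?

Compare the two slices. At z = 10.08: the cylinder: section is a regular 8-gon, circumradius r=4.5 (area = (8/2)·4.500²·sin(360°/8) = 57.28 mm²); the cylinder at (14.5, 15): section is a regular 8-gon, circumradius r=6 (area = (8/2)·6.000²·sin(360°/8) = 101.82 mm²); Combining (union): the 2 present regions are separate (no shared area or edge), so areas and boundary lengths simply add and each stays a separate island — area = 159.10 mm². At z = 11.64: the cylinder: section is a regular 8-gon, circumradius r=4.5 (area = (8/2)·4.500²·sin(360°/8) = 57.28 mm²); the r=6 cylinder at (14.5, 15) gives a regular 8-gon of circumradius 6 (constant along its height) (area = (8/2)·6.000²·sin(360°/8) = 101.82 mm²); Taking the union: the 2 present regions are separate (no shared area or edge), so areas and boundary lengths simply add and each stays a separate island — area = 159.10 mm². Checking containment: the cross-section at z = 11.64 is a subset of the cross-section at z = 10.08.

entirely on top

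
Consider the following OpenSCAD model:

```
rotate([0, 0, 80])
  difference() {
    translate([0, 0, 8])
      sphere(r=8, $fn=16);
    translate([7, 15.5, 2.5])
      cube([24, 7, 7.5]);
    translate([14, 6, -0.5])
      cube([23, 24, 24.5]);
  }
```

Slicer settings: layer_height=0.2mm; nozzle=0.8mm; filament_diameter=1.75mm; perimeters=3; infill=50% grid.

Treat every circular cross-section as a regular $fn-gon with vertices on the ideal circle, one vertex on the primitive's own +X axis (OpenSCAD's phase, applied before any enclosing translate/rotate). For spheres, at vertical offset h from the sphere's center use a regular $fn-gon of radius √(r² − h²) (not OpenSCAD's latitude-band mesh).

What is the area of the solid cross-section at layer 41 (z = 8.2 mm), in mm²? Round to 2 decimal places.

At z = 8.2 mm: the sphere: section is a regular 16-gon, circumradius = √(r²−h²) = √(8²−0.2²) = 7.997 (area = (16/2)·7.997²·sin(360°/16) = 195.81 mm²); the 24×7 cube at (7, 15.5) contributes its full rectangle (area 168.00 mm²); the cube at (14, 6) (footprint 23×24) is included at this height (area 552.00 mm²); After the difference (first − rest): starting from the r=8 sphere (195.81 mm²), the 24×7 cube at (7, 15.5) misses the remaining region (no effect); the 23×24 cube at (14, 6) misses the remaining region (no effect) — area = 195.81 mm²; (rotated 80° about Z; rotation is an isometry so areas/perimeters/island counts are preserved). Overall, the cross-section is a single solid region. Net area = 195.81 mm².

195.81 mm²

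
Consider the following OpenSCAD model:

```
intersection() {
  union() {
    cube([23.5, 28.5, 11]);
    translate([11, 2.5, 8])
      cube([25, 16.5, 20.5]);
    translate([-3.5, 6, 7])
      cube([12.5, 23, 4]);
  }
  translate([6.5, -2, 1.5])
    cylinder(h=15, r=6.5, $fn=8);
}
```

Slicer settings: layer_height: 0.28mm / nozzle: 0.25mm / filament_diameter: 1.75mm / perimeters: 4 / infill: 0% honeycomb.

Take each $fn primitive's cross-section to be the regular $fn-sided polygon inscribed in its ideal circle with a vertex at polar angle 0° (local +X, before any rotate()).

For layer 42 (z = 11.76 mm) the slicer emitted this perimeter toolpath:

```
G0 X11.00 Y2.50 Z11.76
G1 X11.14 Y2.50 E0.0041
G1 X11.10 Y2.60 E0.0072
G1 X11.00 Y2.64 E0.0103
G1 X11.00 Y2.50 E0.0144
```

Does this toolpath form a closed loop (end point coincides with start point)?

yes

Start point (G0): (11.00, 2.50). End point (last G1): the path returns to the start — closed.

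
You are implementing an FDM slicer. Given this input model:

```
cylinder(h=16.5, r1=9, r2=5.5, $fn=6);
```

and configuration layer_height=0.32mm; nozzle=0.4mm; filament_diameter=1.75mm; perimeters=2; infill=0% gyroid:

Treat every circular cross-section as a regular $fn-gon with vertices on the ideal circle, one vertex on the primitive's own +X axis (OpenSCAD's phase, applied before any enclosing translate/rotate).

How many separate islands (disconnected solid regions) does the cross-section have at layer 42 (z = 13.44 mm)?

At z = 13.44 mm: the cone (r1=9→r2=5.5) has section circumradius 6.149 here — a regular 6-gon. Overall, the cross-section is a single solid region. Island count = 1.

1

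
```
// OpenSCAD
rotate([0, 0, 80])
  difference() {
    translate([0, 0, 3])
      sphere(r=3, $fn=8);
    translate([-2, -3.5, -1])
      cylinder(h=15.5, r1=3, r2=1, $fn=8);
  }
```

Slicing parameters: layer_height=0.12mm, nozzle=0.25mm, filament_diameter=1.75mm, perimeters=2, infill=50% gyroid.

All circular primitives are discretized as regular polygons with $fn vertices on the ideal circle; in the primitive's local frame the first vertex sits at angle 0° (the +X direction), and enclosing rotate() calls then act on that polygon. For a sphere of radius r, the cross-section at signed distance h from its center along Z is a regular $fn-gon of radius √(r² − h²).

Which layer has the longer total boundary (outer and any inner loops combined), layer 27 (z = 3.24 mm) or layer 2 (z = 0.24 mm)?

layer 27 (z = 3.24 mm)

Layer 27 (z = 3.24): the r=3 sphere contributes a regular 8-gon of circumradius √(3²−0.24²) = 2.990 (perimeter = 2·8·2.990·sin(180°/8) = 18.31 mm); the cone at (-2, -3.5) (r1=3→r2=1) has section circumradius 2.453 here — a regular 8-gon (perimeter = 2·8·2.453·sin(180°/8) = 15.02 mm); Subtracting the remaining from the first: starting from the r=3 sphere, the cone at (-2, -3.5) partially overlaps it — only the 2.53 mm² overlap (of its 17.02 mm²) is removed, clipping the outline — boundary = 18.48 mm; (whole slice rotated 80° about Z — lengths, areas and connectivity unchanged). So its perimeter = 18.48 mm. Layer 2 (z = 0.24): the r=3 sphere slices to a regular 8-gon of circumradius 1.176 (√(r²−h²) with h=2.76 from center) (perimeter = 2·8·1.176·sin(180°/8) = 7.20 mm); the cone at (-2, -3.5) (r1=3→r2=1) has section circumradius 2.840 here — a regular 8-gon (perimeter = 2·8·2.840·sin(180°/8) = 17.39 mm); Subtracting the remaining from the first: starting from the r=3 sphere, the cone at (-2, -3.5) misses the remaining region (no effect) — boundary = 7.20 mm; (rotated 80° about Z; rotation is an isometry so areas/perimeters/island counts are preserved). So its perimeter = 7.20 mm. Layer 27 is larger (18.48 vs 7.20 mm).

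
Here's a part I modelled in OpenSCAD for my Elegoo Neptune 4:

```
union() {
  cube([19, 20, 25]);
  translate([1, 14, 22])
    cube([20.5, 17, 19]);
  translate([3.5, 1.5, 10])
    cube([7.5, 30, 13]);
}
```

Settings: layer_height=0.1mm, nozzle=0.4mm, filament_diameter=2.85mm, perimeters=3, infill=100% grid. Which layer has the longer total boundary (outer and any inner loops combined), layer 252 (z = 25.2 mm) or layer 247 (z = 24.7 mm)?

Layer 252 (z = 25.2): the cube is not intersected at this z (z outside [0, 25]); the cube at (1, 14) (footprint 20.5×17) is included at this height (perimeter 75.00 mm); the cube at (3.5, 1.5) does not reach this height (z outside [10, 23]); Taking the union: only the 20.5×17 cube at (1, 14) is present, so the union is just that shape — boundary = 75.00 mm. So its perimeter = 75.00 mm. Layer 247 (z = 24.7): the 19×20 cube contributes its full rectangle (perimeter 78.00 mm); the cube at (1, 14) is present — its section is the full 20.5×17 rectangle (perimeter 75.00 mm); the cube at (3.5, 1.5) is not intersected at this z (z outside [10, 23]); Combining (union): the regions partially overlap (shared area 108.00 mm²), so the edge portions inside another operand are dropped and the merged outline is re-measured after clipping — boundary = 105.00 mm. So its perimeter = 105.00 mm. Layer 247 is larger (105.00 vs 75.00 mm).

layer 247 (z = 24.7 mm)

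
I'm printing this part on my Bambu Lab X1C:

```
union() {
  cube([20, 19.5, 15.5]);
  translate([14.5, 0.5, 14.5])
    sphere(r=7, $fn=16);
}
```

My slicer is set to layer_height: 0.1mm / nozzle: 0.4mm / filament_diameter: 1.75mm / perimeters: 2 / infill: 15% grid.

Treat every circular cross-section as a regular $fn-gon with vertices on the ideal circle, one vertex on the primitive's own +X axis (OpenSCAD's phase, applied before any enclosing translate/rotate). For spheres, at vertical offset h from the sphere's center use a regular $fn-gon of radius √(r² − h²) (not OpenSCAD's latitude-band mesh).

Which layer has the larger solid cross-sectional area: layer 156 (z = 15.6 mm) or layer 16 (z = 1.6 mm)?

Layer 156 (z = 15.6): the cube is not intersected at this z (z outside [0, 15.5]); the r=7 sphere at (14.5, 0.5) contributes a regular 16-gon of circumradius √(7²−1.1²) = 6.913 (area = (16/2)·6.913²·sin(360°/16) = 146.31 mm²); Taking the union: only the r=7 sphere at (14.5, 0.5) is present, so the union is just that shape — area = 146.31 mm². So its area = 146.31 mm². Layer 16 (z = 1.6): the cube (footprint 20×19.5) is included at this height (area 390.00 mm²); the sphere at (14.5, 0.5) does not reach this height (|z−center|=12.900 > r=7); Combining (union): only the 20×19.5 cube is present, so the union is just that shape — area = 390.00 mm². So its area = 390.00 mm². Layer 16 is larger (390.00 vs 146.31 mm²).

layer 16 (z = 1.6 mm)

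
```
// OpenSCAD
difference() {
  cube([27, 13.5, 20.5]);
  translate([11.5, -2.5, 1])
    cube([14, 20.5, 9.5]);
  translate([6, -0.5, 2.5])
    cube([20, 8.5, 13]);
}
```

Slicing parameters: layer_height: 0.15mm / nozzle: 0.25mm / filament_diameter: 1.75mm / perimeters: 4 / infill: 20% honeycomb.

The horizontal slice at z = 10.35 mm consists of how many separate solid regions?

At z = 10.35 mm: the 27×13.5 cube contributes its full rectangle; the cube at (11.5, -2.5) (footprint 14×20.5) is included at this height; the cube at (6, -0.5) (footprint 20×8.5) is included at this height; Taking the first minus the rest: starting from the 27×13.5 cube, the 14×20.5 cube at (11.5, -2.5) partially overlaps it — only the 189.00 mm² overlap (of its 287.00 mm²) is removed, clipping the outline; the 20×8.5 cube at (6, -0.5) partially overlaps it — only the 48.00 mm² overlap (of its 170.00 mm²) is removed, clipping the outline — 2 connected regions. The result has 2 disconnected regions.

2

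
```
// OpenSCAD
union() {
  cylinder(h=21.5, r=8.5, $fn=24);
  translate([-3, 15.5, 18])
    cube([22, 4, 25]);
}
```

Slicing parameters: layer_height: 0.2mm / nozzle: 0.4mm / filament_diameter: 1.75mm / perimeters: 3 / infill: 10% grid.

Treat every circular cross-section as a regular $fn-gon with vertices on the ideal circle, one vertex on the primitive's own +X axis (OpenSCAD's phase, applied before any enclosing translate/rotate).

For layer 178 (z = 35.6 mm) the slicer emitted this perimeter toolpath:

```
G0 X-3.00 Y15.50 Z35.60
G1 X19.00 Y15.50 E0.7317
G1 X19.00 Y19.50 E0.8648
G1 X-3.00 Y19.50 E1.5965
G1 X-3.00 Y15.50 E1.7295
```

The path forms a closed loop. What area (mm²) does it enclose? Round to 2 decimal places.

Apply the shoelace formula to the sequence of (X, Y) vertices; enclosed area = 88.00 mm².

88.00 mm²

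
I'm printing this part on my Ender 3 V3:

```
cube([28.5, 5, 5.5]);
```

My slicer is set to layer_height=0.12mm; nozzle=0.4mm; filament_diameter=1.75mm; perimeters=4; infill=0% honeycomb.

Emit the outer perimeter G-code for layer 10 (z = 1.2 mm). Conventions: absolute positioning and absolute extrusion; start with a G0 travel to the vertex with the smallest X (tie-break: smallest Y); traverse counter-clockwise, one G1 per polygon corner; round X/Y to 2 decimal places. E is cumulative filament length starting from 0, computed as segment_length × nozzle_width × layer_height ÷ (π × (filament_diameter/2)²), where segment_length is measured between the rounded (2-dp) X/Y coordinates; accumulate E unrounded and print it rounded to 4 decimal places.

At z = 1.2 mm: the 28.5×5 cube contributes its full rectangle. The outline is a single polygon with 4 vertices. Extrusion per mm of travel: 0.4 × 0.12 / (π × 0.875²) = 0.019956. Accumulating E over each segment gives final E = 1.3371.

G0 X0.00 Y0.00 Z1.20
G1 X28.50 Y0.00 E0.5687
G1 X28.50 Y5.00 E0.6685
G1 X0.00 Y5.00 E1.2373
G1 X0.00 Y0.00 E1.3371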